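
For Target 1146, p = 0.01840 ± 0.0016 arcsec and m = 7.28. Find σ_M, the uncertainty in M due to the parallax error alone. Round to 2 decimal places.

M = m − 5 log₁₀ d + 5 = m + 5 log₁₀ p + 5, so ∂M/∂p = 5/(p ln 10).
σ_M = (5/ln 10) · (σ_p/p) = 2.1715 × 0.0016/0.01840 = 2.1715 × 0.086957 = 0.18883.

σ_M = 0.19 mag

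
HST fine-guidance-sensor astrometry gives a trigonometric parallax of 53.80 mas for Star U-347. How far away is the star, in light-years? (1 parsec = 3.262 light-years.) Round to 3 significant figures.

p = 53.80 mas = 0.05380 arcsec.
d = 1/p = 1/0.05380 = 18.587 pc.
In light-years: 18.587 × 3.262 = 60.631 ly.

60.6 light years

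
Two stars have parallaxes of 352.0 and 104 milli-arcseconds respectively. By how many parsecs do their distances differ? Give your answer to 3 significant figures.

d_A = 1/0.3520″ = 2.8409 pc; d_B = 1/0.1040″ = 9.6154 pc.
|d_B − d_A| = |9.6154 − 2.8409| = 6.7745 pc.

6.77 pc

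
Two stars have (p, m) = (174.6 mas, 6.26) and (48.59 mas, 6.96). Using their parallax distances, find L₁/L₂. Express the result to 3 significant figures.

L₁/L₂ = 0.148

d₁ = 1/p₁ = 1/0.1746″ = 5.7274 pc; d₂ = 1/p₂ = 1/0.04859″ = 20.58 pc.
M₁ = m₁ − 5 log₁₀ d₁ + 5 = 6.26 − 3.7898 + 5 = 7.4702.
M₂ = 6.96 − 6.5672 + 5 = 5.3928.
L₁/L₂ = 10^(0.4(M₂ − M₁)) = 10^(0.4 × (-2.0774)) = 10^(-0.83096) = 0.14758.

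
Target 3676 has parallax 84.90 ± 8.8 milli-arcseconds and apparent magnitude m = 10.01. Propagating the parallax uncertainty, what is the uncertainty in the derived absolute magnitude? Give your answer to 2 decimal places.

M = m − 5 log₁₀ d + 5 = m + 5 log₁₀ p + 5, so ∂M/∂p = 5/(p ln 10).
σ_M = (5/ln 10) · (σ_p/p) = 2.1715 × 8.8/84.90 = 2.1715 × 0.10365 = 0.22508.

σ_M = 0.23 mag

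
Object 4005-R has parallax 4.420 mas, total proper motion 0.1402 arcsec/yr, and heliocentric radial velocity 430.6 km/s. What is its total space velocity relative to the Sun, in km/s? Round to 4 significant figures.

d = 1/p = 1/0.004420″ = 226.24 pc.
v_t = 4.740 μ d = 4.740 × 0.1402 × 226.24 = 150.35 km/s.
v = √(v_r² + v_t²) = √(430.6² + 150.35²) = √208021 = 456.09 km/s.

456.1 km/s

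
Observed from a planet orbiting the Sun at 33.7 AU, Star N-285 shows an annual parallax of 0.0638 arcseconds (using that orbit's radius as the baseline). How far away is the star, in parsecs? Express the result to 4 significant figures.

528.2 pc

With baseline B (in AU) and parallax p (in arcsec), d = B/p parsecs.
d = 33.7 / 0.0638 = 528.21 pc.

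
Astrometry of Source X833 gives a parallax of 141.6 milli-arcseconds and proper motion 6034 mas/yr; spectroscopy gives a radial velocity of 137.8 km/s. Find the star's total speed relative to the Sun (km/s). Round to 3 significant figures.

245 km/s

d = 1/p = 1/0.1416″ = 7.0621 pc.
μ = 6034 mas/yr = 6.034 ″/yr.
v_t = 4.740 μ d = 4.740 × 6.034 × 7.0621 = 201.98 km/s.
v = √(v_r² + v_t²) = √(137.8² + 201.98²) = √59784.8 = 244.51 km/s.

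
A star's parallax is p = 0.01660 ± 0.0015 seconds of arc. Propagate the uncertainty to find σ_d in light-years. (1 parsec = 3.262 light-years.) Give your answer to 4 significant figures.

d = 1/p, so σ_d = σ_p / p².
σ_d = 0.00150 / (0.01660)² = 0.00150 / 0.00027556 = 5.4435 pc = 5.4435 × 3.262 ly = 17.757 ly.

17.76 ly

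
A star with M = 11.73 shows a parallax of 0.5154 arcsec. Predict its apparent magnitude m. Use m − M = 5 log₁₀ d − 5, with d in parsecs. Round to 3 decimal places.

m = 8.169

d = 1/p = 1/0.5154″ = 1.9402 pc.
m − M = 5 log₁₀ d − 5 = 5 log₁₀(1.9402) − 5 = 1.4392 − 5 = -3.5608.
m = M + (m − M) = 11.73 + (-3.5608) = 8.169.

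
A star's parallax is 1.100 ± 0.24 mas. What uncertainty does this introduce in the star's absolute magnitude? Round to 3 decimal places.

σ_M = 0.474 mag

M = m − 5 log₁₀ d + 5 = m + 5 log₁₀ p + 5, so ∂M/∂p = 5/(p ln 10).
σ_M = (5/ln 10) · (σ_p/p) = 2.1715 × 0.24/1.100 = 2.1715 × 0.21818 = 0.47378.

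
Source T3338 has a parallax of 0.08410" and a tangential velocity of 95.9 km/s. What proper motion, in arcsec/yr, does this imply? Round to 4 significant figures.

d = 1/p = 1/0.08410″ = 11.891 pc.
μ = v_t / (4.74 d) = 95.9 / (4.74 × 11.891) = 95.9 / 56.363 = 1.7015 ″/yr.

1.702 arcsec/yr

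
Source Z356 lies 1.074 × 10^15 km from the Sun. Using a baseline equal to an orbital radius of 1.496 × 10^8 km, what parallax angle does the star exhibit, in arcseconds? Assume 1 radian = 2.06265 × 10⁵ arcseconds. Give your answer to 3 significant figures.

θ ≈ B/d = (1.496 × 10^8) / (1.074 × 10^15) = 1.3929 × 10^-7 rad.
In arcseconds: 1.3929 × 10^-7 × 206265 = 0.028731″.

0.0287 arcsec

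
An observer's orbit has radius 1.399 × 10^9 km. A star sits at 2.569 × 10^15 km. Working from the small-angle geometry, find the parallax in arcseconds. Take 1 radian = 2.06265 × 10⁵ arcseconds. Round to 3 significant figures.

θ ≈ B/d = (1.399 × 10^9) / (2.569 × 10^15) = 5.4457 × 10^-7 rad.
In arcseconds: 5.4457 × 10^-7 × 206265 = 0.11233″.

0.112 arcsec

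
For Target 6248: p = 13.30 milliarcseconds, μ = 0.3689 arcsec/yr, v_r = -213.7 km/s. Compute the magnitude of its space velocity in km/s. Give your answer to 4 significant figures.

d = 1/p = 1/0.01330″ = 75.188 pc.
v_t = 4.740 μ d = 4.740 × 0.3689 × 75.188 = 131.47 km/s.
v = √(v_r² + v_t²) = √((-213.7)² + 131.47²) = √62952.1 = 250.9 km/s.

250.9 km/s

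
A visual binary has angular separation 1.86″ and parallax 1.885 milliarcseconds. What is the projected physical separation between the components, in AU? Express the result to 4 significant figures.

d = 1/p = 1/0.001885″ = 530.5 pc.
At distance d (pc), an angle of θ arcsec spans θ·d AU: s = 1.86 × 530.5 = 986.73 AU.

986.7 AU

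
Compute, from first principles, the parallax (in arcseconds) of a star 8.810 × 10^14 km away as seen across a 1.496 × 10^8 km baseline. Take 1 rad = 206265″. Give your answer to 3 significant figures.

θ ≈ B/d = (1.496 × 10^8) / (8.810 × 10^14) = 1.6981 × 10^-7 rad.
In arcseconds: 1.6981 × 10^-7 × 206265 = 0.035026″.

0.0350 arcsec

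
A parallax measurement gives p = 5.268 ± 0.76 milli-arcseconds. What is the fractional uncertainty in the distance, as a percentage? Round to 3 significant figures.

For d = 1/p, |σ_d/d| = |σ_p/p|.
σ_p/p = 0.76 / 5.268 = 0.14427 = 14.427%.

14.4%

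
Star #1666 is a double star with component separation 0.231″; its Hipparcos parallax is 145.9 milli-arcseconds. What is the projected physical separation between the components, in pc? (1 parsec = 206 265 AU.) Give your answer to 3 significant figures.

7.68 × 10^-6 pc

d = 1/p = 1/0.1459″ = 6.854 pc.
At distance d (pc), an angle of θ arcsec spans θ·d AU: s = 0.231 × 6.854 = 1.5833 AU.
= 1.5833 / 206265 = 7.6760 × 10^-6 pc.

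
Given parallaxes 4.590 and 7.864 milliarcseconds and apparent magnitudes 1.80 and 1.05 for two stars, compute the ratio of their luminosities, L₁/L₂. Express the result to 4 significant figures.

d₁ = 1/p₁ = 1/0.004590″ = 217.86 pc; d₂ = 1/p₂ = 1/0.007864″ = 127.16 pc.
M₁ = m₁ − 5 log₁₀ d₁ + 5 = 1.80 − 11.6909 + 5 = -4.8909.
M₂ = 1.05 − 10.5218 + 5 = -4.4718.
L₁/L₂ = 10^(0.4(M₂ − M₁)) = 10^(0.4 × 0.4191) = 10^0.16764 = 1.4711.

L₁/L₂ = 1.471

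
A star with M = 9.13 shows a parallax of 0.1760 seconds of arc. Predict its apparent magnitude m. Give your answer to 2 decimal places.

m = 7.90

d = 1/p = 1/0.1760″ = 5.6818 pc.
m − M = 5 log₁₀ d − 5 = 5 log₁₀(5.6818) − 5 = 3.7724 − 5 = -1.2276.
m = M + (m − M) = 9.13 + (-1.2276) = 7.90.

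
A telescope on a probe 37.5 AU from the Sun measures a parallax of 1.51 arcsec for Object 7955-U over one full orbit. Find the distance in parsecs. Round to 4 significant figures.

With baseline B (in AU) and parallax p (in arcsec), d = B/p parsecs.
d = 37.5 / 1.51 = 24.834 pc.

24.83 pc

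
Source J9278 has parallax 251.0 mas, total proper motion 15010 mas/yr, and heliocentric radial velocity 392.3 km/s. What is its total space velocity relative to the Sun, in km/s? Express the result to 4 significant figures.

484.0 km/s

d = 1/p = 1/0.2510″ = 3.9841 pc.
μ = 15010 mas/yr = 15.01 ″/yr.
v_t = 4.740 μ d = 4.740 × 15.01 × 3.9841 = 283.46 km/s.
v = √(v_r² + v_t²) = √(392.3² + 283.46²) = √234249 = 483.99 km/s.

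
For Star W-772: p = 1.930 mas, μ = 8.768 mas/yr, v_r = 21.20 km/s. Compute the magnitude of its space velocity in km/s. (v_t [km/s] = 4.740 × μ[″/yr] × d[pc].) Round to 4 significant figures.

30.22 km/s

d = 1/p = 1/0.001930″ = 518.13 pc.
μ = 8.768 mas/yr = 0.008768 ″/yr.
v_t = 4.740 μ d = 4.740 × 0.008768 × 518.13 = 21.534 km/s.
v = √(v_r² + v_t²) = √(21.20² + 21.534²) = √913.153 = 30.218 km/s.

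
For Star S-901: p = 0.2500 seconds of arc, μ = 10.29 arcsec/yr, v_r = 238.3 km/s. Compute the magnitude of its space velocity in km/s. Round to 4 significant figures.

d = 1/p = 1/0.2500″ = 4 pc.
v_t = 4.740 μ d = 4.740 × 10.29 × 4 = 195.1 km/s.
v = √(v_r² + v_t²) = √(238.3² + 195.1²) = √94850.9 = 307.98 km/s.

308.0 km/s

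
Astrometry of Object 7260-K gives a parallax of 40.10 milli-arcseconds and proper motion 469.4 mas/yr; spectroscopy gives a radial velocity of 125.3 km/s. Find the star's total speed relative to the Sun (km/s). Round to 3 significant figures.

137 km/s

d = 1/p = 1/0.04010″ = 24.938 pc.
μ = 469.4 mas/yr = 0.4694 ″/yr.
v_t = 4.740 μ d = 4.740 × 0.4694 × 24.938 = 55.486 km/s.
v = √(v_r² + v_t²) = √(125.3² + 55.486²) = √18778.8 = 137.04 km/s.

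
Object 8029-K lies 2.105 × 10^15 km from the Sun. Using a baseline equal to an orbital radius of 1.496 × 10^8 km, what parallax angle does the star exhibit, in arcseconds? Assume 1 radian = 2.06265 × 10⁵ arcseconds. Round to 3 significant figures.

0.0147 arcsec

θ ≈ B/d = (1.496 × 10^8) / (2.105 × 10^15) = 7.1069 × 10^-8 rad.
In arcseconds: 7.1069 × 10^-8 × 206265 = 0.014659″.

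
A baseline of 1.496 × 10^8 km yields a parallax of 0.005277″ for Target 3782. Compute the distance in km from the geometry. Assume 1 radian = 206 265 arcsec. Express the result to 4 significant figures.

θ = 0.005277″ = 0.005277/206265 = 2.5584 × 10^-8 rad.
d = B/θ = (1.496 × 10^8) / (2.5584 × 10^-8) = 5.8474 × 10^15 km.

5.847 × 10^15 km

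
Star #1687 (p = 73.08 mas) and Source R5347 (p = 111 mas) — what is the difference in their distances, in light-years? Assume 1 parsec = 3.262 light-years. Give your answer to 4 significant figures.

15.25 ly

d_A = 1/0.07308″ = 13.684 pc; d_B = 1/0.1110″ = 9.009 pc.
|d_B − d_A| = |9.009 − 13.684| = 4.675 pc = 4.675 × 3.262 ly = 15.25 ly.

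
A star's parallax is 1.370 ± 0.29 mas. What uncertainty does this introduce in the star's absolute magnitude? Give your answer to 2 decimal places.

σ_M = 0.46 mag

M = m − 5 log₁₀ d + 5 = m + 5 log₁₀ p + 5, so ∂M/∂p = 5/(p ln 10).
σ_M = (5/ln 10) · (σ_p/p) = 2.1715 × 0.29/1.370 = 2.1715 × 0.21168 = 0.45966.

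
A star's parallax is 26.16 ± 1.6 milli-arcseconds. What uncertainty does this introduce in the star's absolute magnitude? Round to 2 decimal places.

σ_M = 0.13 mag

M = m − 5 log₁₀ d + 5 = m + 5 log₁₀ p + 5, so ∂M/∂p = 5/(p ln 10).
σ_M = (5/ln 10) · (σ_p/p) = 2.1715 × 1.6/26.16 = 2.1715 × 0.061162 = 0.13281.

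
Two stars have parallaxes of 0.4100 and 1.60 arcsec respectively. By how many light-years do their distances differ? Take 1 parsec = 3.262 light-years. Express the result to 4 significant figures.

5.917 ly

d_A = 1/0.4100″ = 2.439 pc; d_B = 1/1.600″ = 0.625 pc.
|d_B − d_A| = |0.625 − 2.439| = 1.814 pc = 1.814 × 3.262 ly = 5.9173 ly.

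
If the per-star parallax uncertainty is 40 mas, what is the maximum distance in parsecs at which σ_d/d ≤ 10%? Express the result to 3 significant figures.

2.50 pc

σ_d/d = σ_p/p, so the condition is σ_p/p ≤ 0.10, i.e. p ≥ σ_p/0.10.
p_min = 40/0.10 = 400 mas = 0.4 arcsec.
d_max = 1/p_min = 1/0.4 = 2.5 pc.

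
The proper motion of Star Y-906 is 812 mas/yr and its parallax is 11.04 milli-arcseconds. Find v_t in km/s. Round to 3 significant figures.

349 km/s

d = 1/p = 1/0.01104″ = 90.58 pc.
μ = 812 mas/yr = 0.812 ″/yr.
v_t = 4.74 × μ × d = 4.74 × 0.812 × 90.58 = 348.63 km/s.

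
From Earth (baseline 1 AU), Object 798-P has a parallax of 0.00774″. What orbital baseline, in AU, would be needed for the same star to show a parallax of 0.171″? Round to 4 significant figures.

Parallax scales linearly with baseline: p ∝ B, so B = p_target / p_Earth × 1 AU.
B = 0.171 / 0.00774 = 22.093 AU.

22.09 AU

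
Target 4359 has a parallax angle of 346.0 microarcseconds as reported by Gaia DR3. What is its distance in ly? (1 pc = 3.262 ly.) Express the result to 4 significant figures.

9428 ly

p = 346.0 microarcseconds = 0.0003460 arcsec.
d = 1/p = 1/0.0003460 = 2890.2 pc.
In light-years: 2890.2 × 3.262 = 9427.8 ly.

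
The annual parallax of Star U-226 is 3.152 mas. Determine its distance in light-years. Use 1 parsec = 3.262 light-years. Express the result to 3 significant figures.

1030 light years

p = 3.152 mas = 0.003152 arcsec.
d = 1/p = 1/0.003152 = 317.26 pc.
In light-years: 317.26 × 3.262 = 1034.9 ly.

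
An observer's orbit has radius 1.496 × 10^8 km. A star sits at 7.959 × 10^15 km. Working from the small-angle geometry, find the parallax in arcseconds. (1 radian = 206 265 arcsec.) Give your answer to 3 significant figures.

0.00388 arcsec

θ ≈ B/d = (1.496 × 10^8) / (7.959 × 10^15) = 1.8796 × 10^-8 rad.
In arcseconds: 1.8796 × 10^-8 × 206265 = 0.003877″.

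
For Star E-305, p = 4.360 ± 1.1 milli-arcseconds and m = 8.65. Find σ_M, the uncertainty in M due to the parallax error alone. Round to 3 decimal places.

M = m − 5 log₁₀ d + 5 = m + 5 log₁₀ p + 5, so ∂M/∂p = 5/(p ln 10).
σ_M = (5/ln 10) · (σ_p/p) = 2.1715 × 1.1/4.360 = 2.1715 × 0.25229 = 0.54785.

σ_M = 0.548 mag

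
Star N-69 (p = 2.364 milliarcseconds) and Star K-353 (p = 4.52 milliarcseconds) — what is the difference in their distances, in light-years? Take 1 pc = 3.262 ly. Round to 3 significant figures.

d_A = 1/0.002364″ = 423.01 pc; d_B = 1/0.004520″ = 221.24 pc.
|d_B − d_A| = |221.24 − 423.01| = 201.77 pc = 201.77 × 3.262 ly = 658.17 ly.

658 ly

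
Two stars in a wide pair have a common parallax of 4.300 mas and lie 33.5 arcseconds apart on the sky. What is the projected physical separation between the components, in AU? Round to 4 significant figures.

d = 1/p = 1/0.004300″ = 232.56 pc.
At distance d (pc), an angle of θ arcsec spans θ·d AU: s = 33.5 × 232.56 = 7790.8 AU.

7791 AU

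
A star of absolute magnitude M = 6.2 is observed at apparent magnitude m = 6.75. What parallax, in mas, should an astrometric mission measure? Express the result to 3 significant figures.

m − M = 6.75 − 6.2 = 0.55.
d = 10^((m−M)/5 + 1) = 10^1.110 = 12.882 pc.
p = 1/d = 1/12.882 = 0.077628 arcsec = 77.628 mas.

77.6 mas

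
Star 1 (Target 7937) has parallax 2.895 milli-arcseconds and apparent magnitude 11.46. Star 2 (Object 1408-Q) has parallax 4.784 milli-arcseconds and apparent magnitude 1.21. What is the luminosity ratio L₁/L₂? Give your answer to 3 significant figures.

L₁/L₂ = 0.000217

d₁ = 1/p₁ = 1/0.002895″ = 345.42 pc; d₂ = 1/p₂ = 1/0.004784″ = 209.03 pc.
M₁ = m₁ − 5 log₁₀ d₁ + 5 = 11.46 − 12.6917 + 5 = 3.7683.
M₂ = 1.21 − 11.6010 + 5 = -5.3910.
L₁/L₂ = 10^(0.4(M₂ − M₁)) = 10^(0.4 × (-9.1593)) = 10^(-3.66372) = 0.00021691.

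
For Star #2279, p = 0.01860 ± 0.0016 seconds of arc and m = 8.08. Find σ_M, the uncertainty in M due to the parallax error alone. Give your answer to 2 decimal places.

σ_M = 0.19 mag

M = m − 5 log₁₀ d + 5 = m + 5 log₁₀ p + 5, so ∂M/∂p = 5/(p ln 10).
σ_M = (5/ln 10) · (σ_p/p) = 2.1715 × 0.0016/0.01860 = 2.1715 × 0.086022 = 0.1868.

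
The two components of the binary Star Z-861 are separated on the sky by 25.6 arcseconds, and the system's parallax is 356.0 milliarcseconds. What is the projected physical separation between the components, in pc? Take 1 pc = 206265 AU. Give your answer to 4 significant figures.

0.0003486 pc

d = 1/p = 1/0.3560″ = 2.809 pc.
At distance d (pc), an angle of θ arcsec spans θ·d AU: s = 25.6 × 2.809 = 71.91 AU.
= 71.91 / 206265 = 0.00034863 pc.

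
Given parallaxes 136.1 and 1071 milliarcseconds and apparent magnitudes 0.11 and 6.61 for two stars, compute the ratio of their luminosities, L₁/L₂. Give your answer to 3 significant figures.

L₁/L₂ = 24700

d₁ = 1/p₁ = 1/0.1361″ = 7.3475 pc; d₂ = 1/p₂ = 1/1.071″ = 0.93371 pc.
M₁ = m₁ − 5 log₁₀ d₁ + 5 = 0.11 − 4.3307 + 5 = 0.7793.
M₂ = 6.61 − (-0.1489) + 5 = 11.7589.
L₁/L₂ = 10^(0.4(M₂ − M₁)) = 10^(0.4 × 10.9796) = 10^4.39184 = 24651.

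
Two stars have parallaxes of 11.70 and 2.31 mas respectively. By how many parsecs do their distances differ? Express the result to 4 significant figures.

347.4 pc

d_A = 1/0.01170″ = 85.47 pc; d_B = 1/0.002310″ = 432.9 pc.
|d_B − d_A| = |432.9 − 85.47| = 347.43 pc.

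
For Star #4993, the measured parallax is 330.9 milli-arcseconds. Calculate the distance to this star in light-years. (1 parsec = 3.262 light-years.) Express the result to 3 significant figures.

p = 330.9 milli-arcseconds = 0.3309 arcsec.
d = 1/p = 1/0.3309 = 3.0221 pc.
In light-years: 3.0221 × 3.262 = 9.8581 ly.

9.86 light years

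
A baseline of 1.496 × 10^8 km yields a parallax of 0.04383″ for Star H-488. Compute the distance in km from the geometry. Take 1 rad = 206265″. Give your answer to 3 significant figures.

θ = 0.04383″ = 0.04383/206265 = 2.1249 × 10^-7 rad.
d = B/θ = (1.496 × 10^8) / (2.1249 × 10^-7) = 7.0403 × 10^14 km.

7.04 × 10^14 km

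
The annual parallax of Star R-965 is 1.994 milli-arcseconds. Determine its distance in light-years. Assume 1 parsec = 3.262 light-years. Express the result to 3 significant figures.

p = 1.994 milli-arcseconds = 0.001994 arcsec.
d = 1/p = 1/0.001994 = 501.5 pc.
In light-years: 501.5 × 3.262 = 1635.9 ly.

1640 light years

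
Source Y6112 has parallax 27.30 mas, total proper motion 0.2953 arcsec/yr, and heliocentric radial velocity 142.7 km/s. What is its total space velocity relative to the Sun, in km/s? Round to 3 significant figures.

d = 1/p = 1/0.02730″ = 36.63 pc.
v_t = 4.740 μ d = 4.740 × 0.2953 × 36.63 = 51.272 km/s.
v = √(v_r² + v_t²) = √(142.7² + 51.272²) = √22992.1 = 151.63 km/s.

152 km/s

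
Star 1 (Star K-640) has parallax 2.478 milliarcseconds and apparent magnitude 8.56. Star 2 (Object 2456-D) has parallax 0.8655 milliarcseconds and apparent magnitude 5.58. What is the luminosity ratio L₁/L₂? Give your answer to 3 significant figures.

L₁/L₂ = 0.00784

d₁ = 1/p₁ = 1/0.002478″ = 403.55 pc; d₂ = 1/p₂ = 1/0.0008655″ = 1155.4 pc.
M₁ = m₁ − 5 log₁₀ d₁ + 5 = 8.56 − 13.0295 + 5 = 0.5305.
M₂ = 5.58 − 15.3137 + 5 = -4.7337.
L₁/L₂ = 10^(0.4(M₂ − M₁)) = 10^(0.4 × (-5.2642)) = 10^(-2.10568) = 0.0078401.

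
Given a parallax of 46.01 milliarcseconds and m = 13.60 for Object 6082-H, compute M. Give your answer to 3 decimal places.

M = 11.914

d = 1/p = 1/0.04601″ = 21.734 pc.
m − M = 5 log₁₀(21.734) − 5 = 6.6857 − 5 = 1.6857.
M = m − (m − M) = 13.60 − 1.6857 = 11.914.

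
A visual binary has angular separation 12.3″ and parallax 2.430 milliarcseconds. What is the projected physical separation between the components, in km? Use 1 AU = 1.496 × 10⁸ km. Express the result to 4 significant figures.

7.572 × 10^11 km

d = 1/p = 1/0.002430″ = 411.52 pc.
At distance d (pc), an angle of θ arcsec spans θ·d AU: s = 12.3 × 411.52 = 5061.7 AU.
= 5061.7 × 1.496 × 10⁸ km = 7.5723 × 10^11 km.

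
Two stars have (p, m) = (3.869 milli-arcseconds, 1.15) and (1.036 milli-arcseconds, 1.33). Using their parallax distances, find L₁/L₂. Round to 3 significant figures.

d₁ = 1/p₁ = 1/0.003869″ = 258.46 pc; d₂ = 1/p₂ = 1/0.001036″ = 965.25 pc.
M₁ = m₁ − 5 log₁₀ d₁ + 5 = 1.15 − 12.0620 + 5 = -5.9120.
M₂ = 1.33 − 14.9232 + 5 = -8.5932.
L₁/L₂ = 10^(0.4(M₂ − M₁)) = 10^(0.4 × (-2.6812)) = 10^(-1.07248) = 0.084629.

L₁/L₂ = 0.0846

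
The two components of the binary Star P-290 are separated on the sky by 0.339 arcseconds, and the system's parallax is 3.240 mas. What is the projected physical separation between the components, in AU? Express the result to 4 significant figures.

104.6 AU

d = 1/p = 1/0.003240″ = 308.64 pc.
At distance d (pc), an angle of θ arcsec spans θ·d AU: s = 0.339 × 308.64 = 104.63 AU.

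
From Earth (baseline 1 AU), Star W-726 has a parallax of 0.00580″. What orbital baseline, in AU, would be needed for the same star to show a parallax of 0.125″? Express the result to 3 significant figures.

21.6 AU

Parallax scales linearly with baseline: p ∝ B, so B = p_target / p_Earth × 1 AU.
B = 0.125 / 0.00580 = 21.552 AU.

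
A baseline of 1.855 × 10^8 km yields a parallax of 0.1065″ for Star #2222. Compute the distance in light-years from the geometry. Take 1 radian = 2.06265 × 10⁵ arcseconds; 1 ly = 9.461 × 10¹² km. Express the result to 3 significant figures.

θ = 0.1065″ = 0.1065/206265 = 5.1633 × 10^-7 rad.
d = B/θ = (1.855 × 10^8) / (5.1633 × 10^-7) = 3.5927 × 10^14 km = (3.5927 × 10^14) / (9.461 × 10^12) ly = 37.974 ly.

38.0 ly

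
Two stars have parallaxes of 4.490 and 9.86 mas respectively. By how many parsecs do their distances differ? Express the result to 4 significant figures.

d_A = 1/0.004490″ = 222.72 pc; d_B = 1/0.009860″ = 101.42 pc.
|d_B − d_A| = |101.42 − 222.72| = 121.3 pc.

121.3 pc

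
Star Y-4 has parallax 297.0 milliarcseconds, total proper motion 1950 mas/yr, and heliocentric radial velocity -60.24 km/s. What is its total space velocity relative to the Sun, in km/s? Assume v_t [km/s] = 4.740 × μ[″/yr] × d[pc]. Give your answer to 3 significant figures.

d = 1/p = 1/0.2970″ = 3.367 pc.
μ = 1950 mas/yr = 1.950 ″/yr.
v_t = 4.740 μ d = 4.740 × 1.950 × 3.367 = 31.121 km/s.
v = √(v_r² + v_t²) = √((-60.24)² + 31.121²) = √4597.37 = 67.804 km/s.

67.8 km/s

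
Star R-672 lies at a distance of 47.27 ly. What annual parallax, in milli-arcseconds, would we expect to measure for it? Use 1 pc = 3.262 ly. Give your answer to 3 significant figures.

69.0 mas

d = 47.27 ly ÷ 3.262 = 14.491 pc.
p = 1/d = 1/14.491 = 0.069008 arcsec.
= 0.069008 × 1000 = 69.008 mas.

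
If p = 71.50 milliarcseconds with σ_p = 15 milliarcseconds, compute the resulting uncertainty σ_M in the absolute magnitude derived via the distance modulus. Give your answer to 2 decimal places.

σ_M = 0.46 mag

M = m − 5 log₁₀ d + 5 = m + 5 log₁₀ p + 5, so ∂M/∂p = 5/(p ln 10).
σ_M = (5/ln 10) · (σ_p/p) = 2.1715 × 15/71.50 = 2.1715 × 0.20979 = 0.45556.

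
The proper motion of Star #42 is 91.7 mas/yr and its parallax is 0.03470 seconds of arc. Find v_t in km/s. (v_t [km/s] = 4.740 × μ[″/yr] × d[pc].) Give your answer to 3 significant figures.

d = 1/p = 1/0.03470″ = 28.818 pc.
μ = 91.7 mas/yr = 0.0917 ″/yr.
v_t = 4.74 × μ × d = 4.74 × 0.0917 × 28.818 = 12.526 km/s.

12.5 km/s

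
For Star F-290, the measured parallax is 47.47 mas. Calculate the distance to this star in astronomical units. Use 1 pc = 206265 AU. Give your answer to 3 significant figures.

p = 47.47 mas = 0.04747 arcsec.
d = 1/p = 1/0.04747 = 21.066 pc.
In AU: 21.066 × 206265 = 4.3452 × 10^6 AU.

4.35 × 10^6 AU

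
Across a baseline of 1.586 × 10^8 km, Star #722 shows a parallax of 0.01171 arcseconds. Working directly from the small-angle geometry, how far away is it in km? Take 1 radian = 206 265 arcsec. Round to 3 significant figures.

θ = 0.01171″ = 0.01171/206265 = 5.6772 × 10^-8 rad.
d = B/θ = (1.586 × 10^8) / (5.6772 × 10^-8) = 2.7936 × 10^15 km.

2.79 × 10^15 km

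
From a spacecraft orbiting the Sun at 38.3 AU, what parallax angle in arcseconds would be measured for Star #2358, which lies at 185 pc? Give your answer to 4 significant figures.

0.2070 arcsec

p (arcsec) = B (AU) / d (pc).
p = 38.3 / 185 = 0.20703 arcsec.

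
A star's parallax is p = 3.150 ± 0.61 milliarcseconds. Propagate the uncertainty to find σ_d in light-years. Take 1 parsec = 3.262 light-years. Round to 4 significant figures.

200.5 ly

d = 1/p, so σ_d = σ_p / p².
σ_d = 0.000610 / (0.003150)² = 0.000610 / 0.0000099225 = 61.476 pc = 61.476 × 3.262 ly = 200.53 ly.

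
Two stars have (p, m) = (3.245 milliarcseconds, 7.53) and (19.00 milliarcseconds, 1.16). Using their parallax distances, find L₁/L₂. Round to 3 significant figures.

d₁ = 1/p₁ = 1/0.003245″ = 308.17 pc; d₂ = 1/p₂ = 1/0.01900″ = 52.632 pc.
M₁ = m₁ − 5 log₁₀ d₁ + 5 = 7.53 − 12.4440 + 5 = 0.0860.
M₂ = 1.16 − 8.6062 + 5 = -2.4462.
L₁/L₂ = 10^(0.4(M₂ − M₁)) = 10^(0.4 × (-2.5322)) = 10^(-1.01288) = 0.097078.

L₁/L₂ = 0.0971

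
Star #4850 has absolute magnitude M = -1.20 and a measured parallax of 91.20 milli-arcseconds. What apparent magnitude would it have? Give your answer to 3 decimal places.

d = 1/p = 1/0.09120″ = 10.965 pc.
m − M = 5 log₁₀ d − 5 = 5 log₁₀(10.965) − 5 = 5.2000 − 5 = 0.2000.
m = M + (m − M) = -1.20 + 0.2000 = -1.000.

m = -1.000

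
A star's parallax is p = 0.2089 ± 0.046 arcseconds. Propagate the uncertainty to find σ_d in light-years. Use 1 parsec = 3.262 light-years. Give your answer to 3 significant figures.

d = 1/p, so σ_d = σ_p / p².
σ_d = 0.0460 / (0.2089)² = 0.0460 / 0.043639 = 1.0541 pc = 1.0541 × 3.262 ly = 3.4385 ly.

3.44 ly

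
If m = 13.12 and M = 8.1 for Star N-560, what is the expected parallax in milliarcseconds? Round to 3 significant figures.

9.91 mas

m − M = 13.12 − 8.1 = 5.02.
d = 10^((m−M)/5 + 1) = 10^2.004 = 100.93 pc.
p = 1/d = 1/100.93 = 0.0099079 arcsec = 9.9079 mas.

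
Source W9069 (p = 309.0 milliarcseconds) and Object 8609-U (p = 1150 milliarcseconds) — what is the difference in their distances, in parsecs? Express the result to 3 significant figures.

d_A = 1/0.3090″ = 3.2362 pc; d_B = 1/1.150″ = 0.86957 pc.
|d_B − d_A| = |0.86957 − 3.2362| = 2.3666 pc.

2.37 pc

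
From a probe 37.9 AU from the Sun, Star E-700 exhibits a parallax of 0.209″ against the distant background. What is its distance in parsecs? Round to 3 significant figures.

181 pc

With baseline B (in AU) and parallax p (in arcsec), d = B/p parsecs.
d = 37.9 / 0.209 = 181.34 pc.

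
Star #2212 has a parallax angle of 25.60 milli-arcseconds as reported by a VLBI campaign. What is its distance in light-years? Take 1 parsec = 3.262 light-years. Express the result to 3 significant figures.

127 light years

p = 25.60 milli-arcseconds = 0.02560 arcsec.
d = 1/p = 1/0.02560 = 39.063 pc.
In light-years: 39.063 × 3.262 = 127.42 ly.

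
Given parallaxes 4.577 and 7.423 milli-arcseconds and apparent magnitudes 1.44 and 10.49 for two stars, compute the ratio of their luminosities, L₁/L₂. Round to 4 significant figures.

L₁/L₂ = 10960

d₁ = 1/p₁ = 1/0.004577″ = 218.48 pc; d₂ = 1/p₂ = 1/0.007423″ = 134.72 pc.
M₁ = m₁ − 5 log₁₀ d₁ + 5 = 1.44 − 11.6971 + 5 = -5.2571.
M₂ = 10.49 − 10.6472 + 5 = 4.8428.
L₁/L₂ = 10^(0.4(M₂ − M₁)) = 10^(0.4 × 10.0999) = 10^4.03996 = 10964.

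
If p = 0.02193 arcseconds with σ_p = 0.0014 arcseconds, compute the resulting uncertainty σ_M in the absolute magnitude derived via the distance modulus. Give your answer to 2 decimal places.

σ_M = 0.14 mag

M = m − 5 log₁₀ d + 5 = m + 5 log₁₀ p + 5, so ∂M/∂p = 5/(p ln 10).
σ_M = (5/ln 10) · (σ_p/p) = 2.1715 × 0.0014/0.02193 = 2.1715 × 0.063839 = 0.13863.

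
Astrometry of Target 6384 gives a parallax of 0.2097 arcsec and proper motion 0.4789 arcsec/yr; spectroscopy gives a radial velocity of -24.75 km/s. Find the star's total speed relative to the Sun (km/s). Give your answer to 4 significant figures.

d = 1/p = 1/0.2097″ = 4.7687 pc.
v_t = 4.740 μ d = 4.740 × 0.4789 × 4.7687 = 10.825 km/s.
v = √(v_r² + v_t²) = √((-24.75)² + 10.825²) = √729.743 = 27.014 km/s.

27.01 km/s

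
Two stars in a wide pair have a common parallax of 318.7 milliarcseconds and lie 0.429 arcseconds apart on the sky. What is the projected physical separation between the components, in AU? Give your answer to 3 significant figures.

1.35 AU

d = 1/p = 1/0.3187″ = 3.1377 pc.
At distance d (pc), an angle of θ arcsec spans θ·d AU: s = 0.429 × 3.1377 = 1.3461 AU.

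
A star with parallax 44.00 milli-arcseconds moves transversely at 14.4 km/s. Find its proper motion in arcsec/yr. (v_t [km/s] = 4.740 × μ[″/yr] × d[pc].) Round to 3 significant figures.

0.134 arcsec/yr

d = 1/p = 1/0.04400″ = 22.727 pc.
μ = v_t / (4.74 d) = 14.4 / (4.74 × 22.727) = 14.4 / 107.73 = 0.13367 ″/yr.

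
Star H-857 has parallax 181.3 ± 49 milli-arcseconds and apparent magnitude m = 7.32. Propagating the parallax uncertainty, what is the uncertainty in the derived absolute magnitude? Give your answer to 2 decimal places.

σ_M = 0.59 mag

M = m − 5 log₁₀ d + 5 = m + 5 log₁₀ p + 5, so ∂M/∂p = 5/(p ln 10).
σ_M = (5/ln 10) · (σ_p/p) = 2.1715 × 49/181.3 = 2.1715 × 0.27027 = 0.58689.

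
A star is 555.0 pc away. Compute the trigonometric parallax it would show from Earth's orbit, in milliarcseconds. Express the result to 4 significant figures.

1.802 mas

p = 1/d = 1/555 = 0.0018018 arcsec.
= 0.0018018 × 1000 = 1.8018 mas.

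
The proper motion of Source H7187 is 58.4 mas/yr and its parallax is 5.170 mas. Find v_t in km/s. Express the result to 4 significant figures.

53.54 km/s

d = 1/p = 1/0.005170″ = 193.42 pc.
μ = 58.4 mas/yr = 0.0584 ″/yr.
v_t = 4.74 × μ × d = 4.74 × 0.0584 × 193.42 = 53.542 km/s.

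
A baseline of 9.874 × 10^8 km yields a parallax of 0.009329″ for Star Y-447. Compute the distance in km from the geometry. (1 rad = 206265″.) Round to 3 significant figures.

2.18 × 10^16 km

θ = 0.009329″ = 0.009329/206265 = 4.5228 × 10^-8 rad.
d = B/θ = (9.874 × 10^8) / (4.5228 × 10^-8) = 2.1832 × 10^16 km.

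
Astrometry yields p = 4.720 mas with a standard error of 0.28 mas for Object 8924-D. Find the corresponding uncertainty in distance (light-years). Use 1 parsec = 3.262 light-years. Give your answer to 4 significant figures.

41.00 ly

d = 1/p, so σ_d = σ_p / p².
σ_d = 0.000280 / (0.004720)² = 0.000280 / 0.000022278 = 12.568 pc = 12.568 × 3.262 ly = 40.997 ly.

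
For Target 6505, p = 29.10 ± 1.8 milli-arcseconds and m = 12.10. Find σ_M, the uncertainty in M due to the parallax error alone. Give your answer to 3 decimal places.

σ_M = 0.134 mag

M = m − 5 log₁₀ d + 5 = m + 5 log₁₀ p + 5, so ∂M/∂p = 5/(p ln 10).
σ_M = (5/ln 10) · (σ_p/p) = 2.1715 × 1.8/29.10 = 2.1715 × 0.061856 = 0.13432.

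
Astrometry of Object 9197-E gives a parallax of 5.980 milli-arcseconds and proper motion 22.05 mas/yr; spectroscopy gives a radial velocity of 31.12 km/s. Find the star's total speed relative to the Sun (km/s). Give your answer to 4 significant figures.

35.69 km/s

d = 1/p = 1/0.005980″ = 167.22 pc.
μ = 22.05 mas/yr = 0.02205 ″/yr.
v_t = 4.740 μ d = 4.740 × 0.02205 × 167.22 = 17.477 km/s.
v = √(v_r² + v_t²) = √(31.12² + 17.477²) = √1273.9 = 35.692 km/s.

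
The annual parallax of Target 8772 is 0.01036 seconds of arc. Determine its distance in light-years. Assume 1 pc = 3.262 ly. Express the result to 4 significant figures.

d = 1/p = 1/0.01036 = 96.525 pc.
In light-years: 96.525 × 3.262 = 314.86 ly.

314.9 light years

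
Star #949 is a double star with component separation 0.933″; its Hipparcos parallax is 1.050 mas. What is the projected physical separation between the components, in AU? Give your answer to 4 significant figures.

888.6 AU

d = 1/p = 1/0.001050″ = 952.38 pc.
At distance d (pc), an angle of θ arcsec spans θ·d AU: s = 0.933 × 952.38 = 888.57 AU.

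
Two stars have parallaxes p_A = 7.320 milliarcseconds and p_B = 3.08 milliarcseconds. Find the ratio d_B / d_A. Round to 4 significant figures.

2.377

Since d = 1/p, d_B/d_A = p_A/p_B.
= 7.320 / 3.08 = 2.3766.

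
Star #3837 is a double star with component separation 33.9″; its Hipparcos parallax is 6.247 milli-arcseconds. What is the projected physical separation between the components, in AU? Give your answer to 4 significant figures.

d = 1/p = 1/0.006247″ = 160.08 pc.
At distance d (pc), an angle of θ arcsec spans θ·d AU: s = 33.9 × 160.08 = 5426.7 AU.

5427 AU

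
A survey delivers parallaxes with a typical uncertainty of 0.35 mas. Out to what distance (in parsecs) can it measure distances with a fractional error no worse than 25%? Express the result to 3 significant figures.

σ_d/d = σ_p/p, so the condition is σ_p/p ≤ 0.25, i.e. p ≥ σ_p/0.25.
p_min = 0.35/0.25 = 1.4 mas = 0.0014 arcsec.
d_max = 1/p_min = 1/0.0014 = 714.29 pc.

714 pc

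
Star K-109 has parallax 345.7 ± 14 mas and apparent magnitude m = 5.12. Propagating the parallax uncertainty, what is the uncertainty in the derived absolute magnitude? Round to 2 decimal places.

σ_M = 0.09 mag

M = m − 5 log₁₀ d + 5 = m + 5 log₁₀ p + 5, so ∂M/∂p = 5/(p ln 10).
σ_M = (5/ln 10) · (σ_p/p) = 2.1715 × 14/345.7 = 2.1715 × 0.040498 = 0.087941.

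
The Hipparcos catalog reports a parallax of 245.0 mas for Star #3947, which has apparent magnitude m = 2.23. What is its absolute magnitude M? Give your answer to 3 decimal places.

M = 4.176

d = 1/p = 1/0.2450″ = 4.0816 pc.
m − M = 5 log₁₀(4.0816) − 5 = 3.0542 − 5 = -1.9458.
M = m − (m − M) = 2.23 − (-1.9458) = 4.176.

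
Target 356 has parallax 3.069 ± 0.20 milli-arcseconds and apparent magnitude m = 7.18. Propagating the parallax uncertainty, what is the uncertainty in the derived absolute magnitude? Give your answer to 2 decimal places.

M = m − 5 log₁₀ d + 5 = m + 5 log₁₀ p + 5, so ∂M/∂p = 5/(p ln 10).
σ_M = (5/ln 10) · (σ_p/p) = 2.1715 × 0.20/3.069 = 2.1715 × 0.065168 = 0.14151.

σ_M = 0.14 mag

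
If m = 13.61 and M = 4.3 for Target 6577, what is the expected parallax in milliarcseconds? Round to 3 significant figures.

m − M = 13.61 − 4.3 = 9.31.
d = 10^((m−M)/5 + 1) = 10^2.862 = 727.78 pc.
p = 1/d = 1/727.78 = 0.001374 arcsec = 1.374 mas.

1.37 mas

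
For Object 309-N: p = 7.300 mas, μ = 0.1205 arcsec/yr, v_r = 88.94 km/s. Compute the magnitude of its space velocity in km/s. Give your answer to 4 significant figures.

d = 1/p = 1/0.007300″ = 136.99 pc.
v_t = 4.740 μ d = 4.740 × 0.1205 × 136.99 = 78.245 km/s.
v = √(v_r² + v_t²) = √(88.94² + 78.245²) = √14032.6 = 118.46 km/s.

118.5 km/s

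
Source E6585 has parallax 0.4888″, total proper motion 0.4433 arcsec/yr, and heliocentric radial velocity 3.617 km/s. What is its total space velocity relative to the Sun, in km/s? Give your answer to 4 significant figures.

5.618 km/s

d = 1/p = 1/0.4888″ = 2.0458 pc.
v_t = 4.740 μ d = 4.740 × 0.4433 × 2.0458 = 4.2987 km/s.
v = √(v_r² + v_t²) = √(3.617² + 4.2987²) = √31.5615 = 5.618 km/s.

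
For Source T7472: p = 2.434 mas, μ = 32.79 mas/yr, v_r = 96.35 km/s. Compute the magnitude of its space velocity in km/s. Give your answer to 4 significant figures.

d = 1/p = 1/0.002434″ = 410.85 pc.
μ = 32.79 mas/yr = 0.03279 ″/yr.
v_t = 4.740 μ d = 4.740 × 0.03279 × 410.85 = 63.856 km/s.
v = √(v_r² + v_t²) = √(96.35² + 63.856²) = √13360.9 = 115.59 km/s.

115.6 km/s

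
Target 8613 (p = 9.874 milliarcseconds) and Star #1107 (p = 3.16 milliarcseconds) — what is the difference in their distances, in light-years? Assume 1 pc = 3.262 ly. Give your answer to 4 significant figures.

d_A = 1/0.009874″ = 101.28 pc; d_B = 1/0.003160″ = 316.46 pc.
|d_B − d_A| = |316.46 − 101.28| = 215.18 pc = 215.18 × 3.262 ly = 701.92 ly.

701.9 ly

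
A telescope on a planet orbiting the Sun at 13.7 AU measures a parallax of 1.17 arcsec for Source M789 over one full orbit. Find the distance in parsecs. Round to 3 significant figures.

With baseline B (in AU) and parallax p (in arcsec), d = B/p parsecs.
d = 13.7 / 1.17 = 11.709 pc.

11.7 pc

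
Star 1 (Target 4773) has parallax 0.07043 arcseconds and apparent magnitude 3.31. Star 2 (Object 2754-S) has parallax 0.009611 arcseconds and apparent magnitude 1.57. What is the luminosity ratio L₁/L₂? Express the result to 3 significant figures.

L₁/L₂ = 0.00375

d₁ = 1/p₁ = 1/0.07043″ = 14.198 pc; d₂ = 1/p₂ = 1/0.009611″ = 104.05 pc.
M₁ = m₁ − 5 log₁₀ d₁ + 5 = 3.31 − 5.7611 + 5 = 2.5489.
M₂ = 1.57 − 10.0862 + 5 = -3.5162.
L₁/L₂ = 10^(0.4(M₂ − M₁)) = 10^(0.4 × (-6.0651)) = 10^(-2.42604) = 0.0037494.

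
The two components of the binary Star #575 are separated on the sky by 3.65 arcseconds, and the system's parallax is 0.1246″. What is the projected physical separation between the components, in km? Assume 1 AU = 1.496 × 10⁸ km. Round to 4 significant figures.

d = 1/p = 1/0.1246″ = 8.0257 pc.
At distance d (pc), an angle of θ arcsec spans θ·d AU: s = 3.65 × 8.0257 = 29.294 AU.
= 29.294 × 1.496 × 10⁸ km = 4.3824 × 10^9 km.

4.382 × 10^9 km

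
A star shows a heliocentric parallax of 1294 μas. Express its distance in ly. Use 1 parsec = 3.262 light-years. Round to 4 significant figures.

2521 ly

p = 1294 μas = 0.001294 arcsec.
d = 1/p = 1/0.001294 = 772.8 pc.
In light-years: 772.8 × 3.262 = 2520.9 ly.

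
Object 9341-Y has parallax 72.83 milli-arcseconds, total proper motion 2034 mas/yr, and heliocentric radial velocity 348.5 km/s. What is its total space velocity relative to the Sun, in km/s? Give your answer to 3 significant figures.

373 km/s

d = 1/p = 1/0.07283″ = 13.731 pc.
μ = 2034 mas/yr = 2.034 ″/yr.
v_t = 4.740 μ d = 4.740 × 2.034 × 13.731 = 132.38 km/s.
v = √(v_r² + v_t²) = √(348.5² + 132.38²) = √138977 = 372.8 km/s.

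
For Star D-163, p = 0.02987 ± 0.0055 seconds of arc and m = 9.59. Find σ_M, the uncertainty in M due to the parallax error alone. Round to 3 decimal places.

σ_M = 0.400 mag

M = m − 5 log₁₀ d + 5 = m + 5 log₁₀ p + 5, so ∂M/∂p = 5/(p ln 10).
σ_M = (5/ln 10) · (σ_p/p) = 2.1715 × 0.0055/0.02987 = 2.1715 × 0.18413 = 0.39984.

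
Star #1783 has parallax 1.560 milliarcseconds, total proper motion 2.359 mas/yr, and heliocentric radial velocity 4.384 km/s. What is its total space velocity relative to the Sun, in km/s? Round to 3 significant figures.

8.40 km/s

d = 1/p = 1/0.001560″ = 641.03 pc.
μ = 2.359 mas/yr = 0.002359 ″/yr.
v_t = 4.740 μ d = 4.740 × 0.002359 × 641.03 = 7.1678 km/s.
v = √(v_r² + v_t²) = √(4.384² + 7.1678²) = √70.5968 = 8.4022 km/s.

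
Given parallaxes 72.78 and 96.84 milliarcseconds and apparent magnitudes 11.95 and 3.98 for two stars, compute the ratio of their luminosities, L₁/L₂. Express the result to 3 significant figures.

L₁/L₂ = 0.00115

d₁ = 1/p₁ = 1/0.07278″ = 13.74 pc; d₂ = 1/p₂ = 1/0.09684″ = 10.326 pc.
M₁ = m₁ − 5 log₁₀ d₁ + 5 = 11.95 − 5.6899 + 5 = 11.2601.
M₂ = 3.98 − 5.0697 + 5 = 3.9103.
L₁/L₂ = 10^(0.4(M₂ − M₁)) = 10^(0.4 × (-7.3498)) = 10^(-2.93992) = 0.0011484.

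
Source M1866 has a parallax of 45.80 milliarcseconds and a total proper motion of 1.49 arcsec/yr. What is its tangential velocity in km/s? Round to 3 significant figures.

154 km/s

d = 1/p = 1/0.04580″ = 21.834 pc.
v_t = 4.74 × μ × d = 4.74 × 1.49 × 21.834 = 154.2 km/s.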